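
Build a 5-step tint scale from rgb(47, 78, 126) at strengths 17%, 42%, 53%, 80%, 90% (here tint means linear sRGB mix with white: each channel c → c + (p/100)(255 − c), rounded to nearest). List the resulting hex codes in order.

17%: (47 + 35.36 = 82.36→82, 78 + 30.09 = 108.09→108, 126 + 21.93 = 147.93→148) → #526c94
42%: (47 + 87.36 = 134.36→134, 78 + 74.34 = 152.34→152, 126 + 54.18 = 180.18→180) → #8698b4
53%: (47 + 110.24 = 157.24→157, 78 + 93.81 = 171.81→172, 126 + 68.37 = 194.37→194) → #9dacc2
80%: (47 + 166.4 = 213.4→213, 78 + 141.6 = 219.6→220, 126 + 103.2 = 229.2→229) → #d5dce5
90%: (47 + 187.2 = 234.2→234, 78 + 159.3 = 237.3→237, 126 + 116.1 = 242.1→242) → #eaedf2

#526c94, #8698b4, #9dacc2, #d5dce5, #eaedf2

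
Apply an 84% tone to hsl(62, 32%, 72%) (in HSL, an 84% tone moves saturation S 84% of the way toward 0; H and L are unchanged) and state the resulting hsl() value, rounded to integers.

hsl(62, 5%, 72%)

S moves 84% from 32 toward 0: 32 − 26.88 = 5.12 → 5.
H and L are unchanged.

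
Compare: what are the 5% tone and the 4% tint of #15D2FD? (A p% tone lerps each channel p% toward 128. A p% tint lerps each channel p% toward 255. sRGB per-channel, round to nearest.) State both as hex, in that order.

#15D2FD is rgb(21, 210, 253).
5% tone:
  R: 21 + 0.05×(128−21) = 21 + 5.35 = 26.35 → 26
  G: 210 − 4.1 = 205.9 → 206
  B: 253 + 0.05×(128−253) = 253 − 6.25 = 246.75 → 247
  → #1ACEF7
4% tint:
  R: 21 + 0.04×(255−21) = 21 + 9.36 = 30.36 → 30
  G: 210 + 0.04×(255−210) = 210 + 1.8 = 211.8 → 212
  B: 253 + 0.08 = 253.08 → 253
  → #1ED4FD

#1ACEF7, #1ED4FD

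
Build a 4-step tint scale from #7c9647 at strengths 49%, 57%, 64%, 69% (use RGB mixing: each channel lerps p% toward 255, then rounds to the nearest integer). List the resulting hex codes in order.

#bcc9a1, #c7d2b0, #d0d9bd, #d6dec6

#7c9647 is rgb(124, 150, 71).
49%: (124 + 64.19 = 188.19→188, 150 + 51.45 = 201.45→201, 71 + 90.16 = 161.16→161) → #bcc9a1
57%: (124 + 74.67 = 198.67→199, 150 + 59.85 = 209.85→210, 71 + 104.88 = 175.88→176) → #c7d2b0
64%: (124 + 83.84 = 207.84→208, 150 + 67.2 = 217.2→217, 71 + 117.76 = 188.76→189) → #d0d9bd
69%: (124 + 90.39 = 214.39→214, 150 + 72.45 = 222.45→222, 71 + 126.96 = 197.96→198) → #d6dec6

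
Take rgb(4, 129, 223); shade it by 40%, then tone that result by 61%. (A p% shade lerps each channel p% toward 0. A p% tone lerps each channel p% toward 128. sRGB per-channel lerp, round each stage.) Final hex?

Lerp each channel 40% toward 0:
  R: 4 − 1.6 = 2.4 → 2
  G: 129 + 0.4×(0−129) = 129 − 51.6 = 77.4 → 77
  B: 223 − 89.2 = 133.8 → 134
After the shade: rgb(2, 77, 134) = #024D86.
Lerp each channel 61% toward 128:
  R: 2 + 0.61×(128−2) = 2 + 76.86 = 78.86 → 79
  G: 77 + 0.61×(128−77) = 77 + 31.11 = 108.11 → 108
  B: 134 − 3.66 = 130.34 → 130
rgb(79, 108, 130) = #4F6C82.

#4F6C82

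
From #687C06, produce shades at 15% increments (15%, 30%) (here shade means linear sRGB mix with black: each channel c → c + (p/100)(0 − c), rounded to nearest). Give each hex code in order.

#586905, #495704

#687C06 is rgb(104, 124, 6).
15%: (104 − 15.6 = 88.4→88, 124 − 18.6 = 105.4→105, 6 − 0.9 = 5.1→5) → #586905
30%: (104 − 31.2 = 72.8→73, 124 − 37.2 = 86.8→87, 6 − 1.8 = 4.2→4) → #495704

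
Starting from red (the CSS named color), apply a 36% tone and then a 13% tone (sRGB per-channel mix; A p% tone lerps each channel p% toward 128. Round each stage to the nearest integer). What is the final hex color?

#C63939

CSS red is rgb(255, 0, 0).
Per channel, c → c + 0.36(128 − c):
  R: 255 + 0.36×(128−255) = 255 − 45.72 = 209.28 → 209
  G: 0 + 46.08 = 46.08 → 46
  B: 0 + 0.36×(128−0) = 0 + 46.08 = 46.08 → 46
After the tone: rgb(209, 46, 46) = #D12E2E.
Per channel, c → c + 0.13(128 − c):
  R: 209 − 10.53 = 198.47 → 198
  G: 46 + 10.66 = 56.66 → 57
  B: 46 + 0.13×(128−46) = 46 + 10.66 = 56.66 → 57
rgb(198, 57, 57) = #C63939.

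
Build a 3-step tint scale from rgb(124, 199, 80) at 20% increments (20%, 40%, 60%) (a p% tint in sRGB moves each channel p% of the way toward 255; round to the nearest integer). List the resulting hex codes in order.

20%: (124 + 26.2 = 150.2→150, 199 + 11.2 = 210.2→210, 80 + 35 = 115→115) → #96d273
40%: (124 + 52.4 = 176.4→176, 199 + 22.4 = 221.4→221, 80 + 70 = 150→150) → #b0dd96
60%: (124 + 78.6 = 202.6→203, 199 + 33.6 = 232.6→233, 80 + 105 = 185→185) → #cbe9b9

#96d273, #b0dd96, #cbe9b9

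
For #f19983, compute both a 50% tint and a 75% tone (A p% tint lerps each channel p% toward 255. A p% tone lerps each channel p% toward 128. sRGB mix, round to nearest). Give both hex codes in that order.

#f19983 is rgb(241, 153, 131).
50% tint:
  R: 241 + 0.5×(255−241) = 241 + 7 = 248 → 248
  G: 153 + 51 = 204 → 204
  B: 131 + 0.5×(255−131) = 131 + 62 = 193 → 193
  → #f8ccc1
75% tone:
  R: 241 + 0.75×(128−241) = 241 − 84.75 = 156.25 → 156
  G: 153 − 18.75 = 134.25 → 134
  B: 131 + 0.75×(128−131) = 131 − 2.25 = 128.75 → 129
  → #9c8681

#f8ccc1, #9c8681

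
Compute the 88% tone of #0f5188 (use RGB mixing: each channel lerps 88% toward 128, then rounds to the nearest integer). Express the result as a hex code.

#0f5188 is rgb(15, 81, 136).
Lerp each channel 88% toward 128:
  R: 15 + 0.88×(128−15) = 15 + 99.44 = 114.44 → 114
  G: 81 + 0.88×(128−81) = 81 + 41.36 = 122.36 → 122
  B: 136 + 0.88×(128−136) = 136 − 7.04 = 128.96 → 129
rgb(114, 122, 129) = #727a81.

#727a81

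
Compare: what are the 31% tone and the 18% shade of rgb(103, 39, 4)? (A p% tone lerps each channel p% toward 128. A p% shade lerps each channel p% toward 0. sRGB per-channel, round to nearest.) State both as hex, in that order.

#6F432A, #542003

31% tone:
  R: 103 + 0.31×(128−103) = 103 + 7.75 = 110.75 → 111
  G: 39 + 27.59 = 66.59 → 67
  B: 4 + 38.44 = 42.44 → 42
  → #6F432A
18% shade:
  R: 103 − 18.54 = 84.46 → 84
  G: 39 + 0.18×(0−39) = 39 − 7.02 = 31.98 → 32
  B: 4 + 0.18×(0−4) = 4 − 0.72 = 3.28 → 3
  → #542003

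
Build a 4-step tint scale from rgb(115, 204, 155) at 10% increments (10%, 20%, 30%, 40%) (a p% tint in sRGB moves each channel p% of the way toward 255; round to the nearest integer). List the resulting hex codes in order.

#81D1A5, #8FD6AF, #9DDBB9, #ABE0C3

10%: (115 + 14 = 129→129, 204 + 5.1 = 209.1→209, 155 + 10 = 165→165) → #81D1A5
20%: (115 + 28 = 143→143, 204 + 10.2 = 214.2→214, 155 + 20 = 175→175) → #8FD6AF
30%: (115 + 42 = 157→157, 204 + 15.3 = 219.3→219, 155 + 30 = 185→185) → #9DDBB9
40%: (115 + 56 = 171→171, 204 + 20.4 = 224.4→224, 155 + 40 = 195→195) → #ABE0C3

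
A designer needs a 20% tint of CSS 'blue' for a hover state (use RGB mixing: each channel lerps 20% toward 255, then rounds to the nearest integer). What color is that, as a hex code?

#3333FF

CSS blue is rgb(0, 0, 255).
A 20% tint moves each channel 20% toward 255:
  R: 0 + 51 = 51 → 51
  G: 0 + 0.2×(255−0) = 0 + 51 = 51 → 51
  B: 255 + 0 = 255 → 255
rgb(51, 51, 255) = #3333FF.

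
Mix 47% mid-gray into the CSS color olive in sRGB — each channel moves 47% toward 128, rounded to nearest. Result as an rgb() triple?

rgb(128, 128, 60)

CSS olive is rgb(128, 128, 0).
A 47% tone moves each channel 47% toward 128:
  R: 128 + 0.47×(128−128) = 128 + 0 = 128 → 128
  G: 128 + 0 = 128 → 128
  B: 0 + 0.47×(128−0) = 0 + 60.16 = 60.16 → 60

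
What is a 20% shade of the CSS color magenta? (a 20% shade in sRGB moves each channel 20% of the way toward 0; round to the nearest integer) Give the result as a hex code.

CSS magenta is rgb(255, 0, 255).
A 20% shade moves each channel 20% toward 0:
  R: 255 + 0.2×(0−255) = 255 − 51 = 204 → 204
  G: 0 + 0.2×(0−0) = 0 + 0 = 0 → 0
  B: 255 + 0.2×(0−255) = 255 − 51 = 204 → 204
rgb(204, 0, 204) = #CC00CC.

#CC00CC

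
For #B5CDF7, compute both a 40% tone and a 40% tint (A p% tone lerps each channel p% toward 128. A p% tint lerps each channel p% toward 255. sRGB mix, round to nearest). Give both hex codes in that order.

#B5CDF7 is rgb(181, 205, 247).
40% tone:
  R: 181 + 0.4×(128−181) = 181 − 21.2 = 159.8 → 160
  G: 205 + 0.4×(128−205) = 205 − 30.8 = 174.2 → 174
  B: 247 + 0.4×(128−247) = 247 − 47.6 = 199.4 → 199
  → #A0AEC7
40% tint:
  R: 181 + 29.6 = 210.6 → 211
  G: 205 + 0.4×(255−205) = 205 + 20 = 225 → 225
  B: 247 + 0.4×(255−247) = 247 + 3.2 = 250.2 → 250
  → #D3E1FA

#A0AEC7, #D3E1FA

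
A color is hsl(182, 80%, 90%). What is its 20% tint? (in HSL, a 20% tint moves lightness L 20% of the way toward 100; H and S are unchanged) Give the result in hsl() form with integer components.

L moves 20% from 90 toward 100: 90 + 2 = 92 → 92.
H and S are unchanged.

hsl(182, 80%, 92%)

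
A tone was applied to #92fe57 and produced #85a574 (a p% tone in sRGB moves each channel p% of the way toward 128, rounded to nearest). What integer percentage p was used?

#92fe57 is rgb(146, 254, 87); #85a574 is rgb(133, 165, 116).
On the G channel (widest range): 165 ≈ 254 + (p/100)(128 − 254), so p ≈ 100×(165 − 254)/(128 − 254) = -8900/-126 = 70.63.
p = 71 reproduces all three channels after rounding.

71%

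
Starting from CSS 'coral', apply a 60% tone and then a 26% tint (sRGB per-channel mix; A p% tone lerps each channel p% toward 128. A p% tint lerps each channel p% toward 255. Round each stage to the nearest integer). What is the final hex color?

CSS coral is rgb(255, 127, 80).
Per channel, c → c + 0.6(128 − c):
  R: 255 + 0.6×(128−255) = 255 − 76.2 = 178.8 → 179
  G: 127 + 0.6 = 127.6 → 128
  B: 80 + 28.8 = 108.8 → 109
After the tone: rgb(179, 128, 109) = #b3806d.
A 26% tint moves each channel 26% toward 255:
  R: 179 + 0.26×(255−179) = 179 + 19.76 = 198.76 → 199
  G: 128 + 0.26×(255−128) = 128 + 33.02 = 161.02 → 161
  B: 109 + 0.26×(255−109) = 109 + 37.96 = 146.96 → 147
rgb(199, 161, 147) = #c7a193.

#c7a193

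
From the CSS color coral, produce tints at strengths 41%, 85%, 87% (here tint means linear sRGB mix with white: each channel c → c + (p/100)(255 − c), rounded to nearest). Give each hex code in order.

#FFB398, #FFECE5, #FFEEE8

CSS coral is rgb(255, 127, 80).
41%: (255→255, 127 + 52.48 = 179.48→179, 80 + 71.75 = 151.75→152) → #FFB398
85%: (255→255, 127 + 108.8 = 235.8→236, 80 + 148.75 = 228.75→229) → #FFECE5
87%: (255→255, 127 + 111.36 = 238.36→238, 80 + 152.25 = 232.25→232) → #FFEEE8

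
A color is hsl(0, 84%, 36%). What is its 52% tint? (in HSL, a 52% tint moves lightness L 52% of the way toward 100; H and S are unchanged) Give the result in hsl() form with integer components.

hsl(0, 84%, 69%)

L moves 52% from 36 toward 100: 36 + 33.28 = 69.28 → 69.
H and S are unchanged.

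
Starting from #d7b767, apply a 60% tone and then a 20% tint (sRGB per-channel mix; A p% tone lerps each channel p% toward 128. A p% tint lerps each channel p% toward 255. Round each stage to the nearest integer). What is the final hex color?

#d7b767 is rgb(215, 183, 103).
A 60% tone moves each channel 60% toward 128:
  R: 215 + 0.6×(128−215) = 215 − 52.2 = 162.8 → 163
  G: 183 − 33 = 150 → 150
  B: 103 + 15 = 118 → 118
After the tone: rgb(163, 150, 118) = #a39676.
Per channel, c → c + 0.2(255 − c):
  R: 163 + 0.2×(255−163) = 163 + 18.4 = 181.4 → 181
  G: 150 + 21 = 171 → 171
  B: 118 + 27.4 = 145.4 → 145
rgb(181, 171, 145) = #b5ab91.

#b5ab91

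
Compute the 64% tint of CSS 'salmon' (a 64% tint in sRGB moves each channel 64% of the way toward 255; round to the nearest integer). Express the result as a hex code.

CSS salmon is rgb(250, 128, 114).
Per channel, c → c + 0.64(255 − c):
  R: 250 + 0.64×(255−250) = 250 + 3.2 = 253.2 → 253
  G: 128 + 0.64×(255−128) = 128 + 81.28 = 209.28 → 209
  B: 114 + 0.64×(255−114) = 114 + 90.24 = 204.24 → 204
rgb(253, 209, 204) = #FDD1CC.

#FDD1CC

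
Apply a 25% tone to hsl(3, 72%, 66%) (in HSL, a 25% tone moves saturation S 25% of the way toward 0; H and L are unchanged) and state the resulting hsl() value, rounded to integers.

S moves 25% from 72 toward 0: 72 − 18 = 54 → 54.
H and L are unchanged.

hsl(3, 54%, 66%)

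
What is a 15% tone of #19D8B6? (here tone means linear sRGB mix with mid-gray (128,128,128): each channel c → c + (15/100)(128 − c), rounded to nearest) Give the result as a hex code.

#19D8B6 is rgb(25, 216, 182).
Lerp each channel 15% toward 128:
  R: 25 + 0.15×(128−25) = 25 + 15.45 = 40.45 → 40
  G: 216 − 13.2 = 202.8 → 203
  B: 182 − 8.1 = 173.9 → 174
rgb(40, 203, 174) = #28CBAE.

#28CBAE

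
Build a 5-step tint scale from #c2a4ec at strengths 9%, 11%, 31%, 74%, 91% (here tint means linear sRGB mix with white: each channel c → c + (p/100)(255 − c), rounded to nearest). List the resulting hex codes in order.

#c7acee, #c9aeee, #d5c0f2, #efe7fa, #faf7fd

#c2a4ec is rgb(194, 164, 236).
9%: (194 + 5.49 = 199.49→199, 164 + 8.19 = 172.19→172, 236 + 1.71 = 237.71→238) → #c7acee
11%: (194 + 6.71 = 200.71→201, 164 + 10.01 = 174.01→174, 236 + 2.09 = 238.09→238) → #c9aeee
31%: (194 + 18.91 = 212.91→213, 164 + 28.21 = 192.21→192, 236 + 5.89 = 241.89→242) → #d5c0f2
74%: (194 + 45.14 = 239.14→239, 164 + 67.34 = 231.34→231, 236 + 14.06 = 250.06→250) → #efe7fa
91%: (194 + 55.51 = 249.51→250, 164 + 82.81 = 246.81→247, 236 + 17.29 = 253.29→253) → #faf7fd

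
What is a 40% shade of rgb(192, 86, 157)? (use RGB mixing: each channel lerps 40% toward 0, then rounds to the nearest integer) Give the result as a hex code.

#73345e

A 40% shade moves each channel 40% toward 0:
  R: 192 + 0.4×(0−192) = 192 − 76.8 = 115.2 → 115
  G: 86 − 34.4 = 51.6 → 52
  B: 157 + 0.4×(0−157) = 157 − 62.8 = 94.2 → 94
rgb(115, 52, 94) = #73345e.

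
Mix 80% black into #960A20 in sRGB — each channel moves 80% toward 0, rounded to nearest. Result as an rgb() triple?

#960A20 is rgb(150, 10, 32).
Per channel, c → c + 0.8(0 − c):
  R: 150 − 120 = 30 → 30
  G: 10 − 8 = 2 → 2
  B: 32 − 25.6 = 6.4 → 6

rgb(30, 2, 6)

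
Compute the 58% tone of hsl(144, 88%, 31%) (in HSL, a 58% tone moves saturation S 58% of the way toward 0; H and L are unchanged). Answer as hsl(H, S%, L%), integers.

S moves 58% from 88 toward 0: 88 − 51.04 = 36.96 → 37.
H and L are unchanged.

hsl(144, 37%, 31%)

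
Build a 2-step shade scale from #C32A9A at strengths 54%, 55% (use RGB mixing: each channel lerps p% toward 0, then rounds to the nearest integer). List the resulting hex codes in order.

#C32A9A is rgb(195, 42, 154).
54%: (195 − 105.3 = 89.7→90, 42 − 22.68 = 19.32→19, 154 − 83.16 = 70.84→71) → #5A1347
55%: (195 − 107.25 = 87.75→88, 42 − 23.1 = 18.9→19, 154 − 84.7 = 69.3→69) → #581345

#5A1347, #581345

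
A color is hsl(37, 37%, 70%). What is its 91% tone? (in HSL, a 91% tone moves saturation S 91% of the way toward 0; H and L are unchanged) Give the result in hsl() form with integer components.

hsl(37, 3%, 70%)

S moves 91% from 37 toward 0: 37 − 33.67 = 3.33 → 3.
H and L are unchanged.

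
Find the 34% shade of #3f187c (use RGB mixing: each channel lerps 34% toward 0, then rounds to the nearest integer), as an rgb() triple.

#3f187c is rgb(63, 24, 124).
Per channel, c → c + 0.34(0 − c):
  R: 63 − 21.42 = 41.58 → 42
  G: 24 + 0.34×(0−24) = 24 − 8.16 = 15.84 → 16
  B: 124 − 42.16 = 81.84 → 82

rgb(42, 16, 82)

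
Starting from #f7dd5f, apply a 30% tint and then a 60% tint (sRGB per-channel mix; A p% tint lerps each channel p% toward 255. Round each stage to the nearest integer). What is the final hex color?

#f7dd5f is rgb(247, 221, 95).
Lerp each channel 30% toward 255:
  R: 247 + 2.4 = 249.4 → 249
  G: 221 + 10.2 = 231.2 → 231
  B: 95 + 0.3×(255−95) = 95 + 48 = 143 → 143
After the tint: rgb(249, 231, 143) = #f9e78f.
A 60% tint moves each channel 60% toward 255:
  R: 249 + 0.6×(255−249) = 249 + 3.6 = 252.6 → 253
  G: 231 + 0.6×(255−231) = 231 + 14.4 = 245.4 → 245
  B: 143 + 67.2 = 210.2 → 210
rgb(253, 245, 210) = #fdf5d2.

#fdf5d2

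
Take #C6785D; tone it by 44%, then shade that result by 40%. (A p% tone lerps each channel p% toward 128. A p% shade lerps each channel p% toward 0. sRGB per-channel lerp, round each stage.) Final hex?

#644A41

#C6785D is rgb(198, 120, 93).
Per channel, c → c + 0.44(128 − c):
  R: 198 + 0.44×(128−198) = 198 − 30.8 = 167.2 → 167
  G: 120 + 3.52 = 123.52 → 124
  B: 93 + 15.4 = 108.4 → 108
After the tone: rgb(167, 124, 108) = #A77C6C.
A 40% shade moves each channel 40% toward 0:
  R: 167 − 66.8 = 100.2 → 100
  G: 124 − 49.6 = 74.4 → 74
  B: 108 + 0.4×(0−108) = 108 − 43.2 = 64.8 → 65
rgb(100, 74, 65) = #644A41.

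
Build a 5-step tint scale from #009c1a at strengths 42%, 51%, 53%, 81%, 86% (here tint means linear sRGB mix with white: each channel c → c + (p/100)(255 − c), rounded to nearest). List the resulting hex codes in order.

#6bc67a, #82ce8f, #87d093, #cfecd3, #dbf1df

#009c1a is rgb(0, 156, 26).
42%: (0 + 107.1 = 107.1→107, 156 + 41.58 = 197.58→198, 26 + 96.18 = 122.18→122) → #6bc67a
51%: (0 + 130.05 = 130.05→130, 156 + 50.49 = 206.49→206, 26 + 116.79 = 142.79→143) → #82ce8f
53%: (0 + 135.15 = 135.15→135, 156 + 52.47 = 208.47→208, 26 + 121.37 = 147.37→147) → #87d093
81%: (0 + 206.55 = 206.55→207, 156 + 80.19 = 236.19→236, 26 + 185.49 = 211.49→211) → #cfecd3
86%: (0 + 219.3 = 219.3→219, 156 + 85.14 = 241.14→241, 26 + 196.94 = 222.94→223) → #dbf1df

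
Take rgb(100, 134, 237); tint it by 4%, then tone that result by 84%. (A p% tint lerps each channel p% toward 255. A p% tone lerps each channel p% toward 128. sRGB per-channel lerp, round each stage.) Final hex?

#7c8292

Lerp each channel 4% toward 255:
  R: 100 + 0.04×(255−100) = 100 + 6.2 = 106.2 → 106
  G: 134 + 0.04×(255−134) = 134 + 4.84 = 138.84 → 139
  B: 237 + 0.04×(255−237) = 237 + 0.72 = 237.72 → 238
After the tint: rgb(106, 139, 238) = #6a8bee.
An 84% tone moves each channel 84% toward 128:
  R: 106 + 18.48 = 124.48 → 124
  G: 139 − 9.24 = 129.76 → 130
  B: 238 + 0.84×(128−238) = 238 − 92.4 = 145.6 → 146
rgb(124, 130, 146) = #7c8292.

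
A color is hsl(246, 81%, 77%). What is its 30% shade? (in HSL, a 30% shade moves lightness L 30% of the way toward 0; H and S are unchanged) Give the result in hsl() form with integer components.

L moves 30% from 77 toward 0: 77 − 23.1 = 53.9 → 54.
H and S are unchanged.

hsl(246, 81%, 54%)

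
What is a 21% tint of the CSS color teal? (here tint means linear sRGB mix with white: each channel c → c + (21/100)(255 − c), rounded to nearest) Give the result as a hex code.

CSS teal is rgb(0, 128, 128).
Per channel, c → c + 0.21(255 − c):
  R: 0 + 53.55 = 53.55 → 54
  G: 128 + 0.21×(255−128) = 128 + 26.67 = 154.67 → 155
  B: 128 + 26.67 = 154.67 → 155
rgb(54, 155, 155) = #369b9b.

#369b9b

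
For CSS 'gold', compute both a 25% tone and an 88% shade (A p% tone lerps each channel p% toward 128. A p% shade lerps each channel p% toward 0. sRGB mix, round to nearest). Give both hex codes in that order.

#dfc120, #1f1a00

CSS gold is rgb(255, 215, 0).
25% tone:
  R: 255 − 31.75 = 223.25 → 223
  G: 215 − 21.75 = 193.25 → 193
  B: 0 + 0.25×(128−0) = 0 + 32 = 32 → 32
  → #dfc120
88% shade:
  R: 255 + 0.88×(0−255) = 255 − 224.4 = 30.6 → 31
  G: 215 + 0.88×(0−215) = 215 − 189.2 = 25.8 → 26
  B: 0 + 0 = 0 → 0
  → #1f1a00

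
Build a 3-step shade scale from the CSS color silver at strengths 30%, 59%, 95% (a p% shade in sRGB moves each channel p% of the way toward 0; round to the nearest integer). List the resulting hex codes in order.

#868686, #4f4f4f, #0a0a0a

CSS silver is rgb(192, 192, 192).
30%: (192 − 57.6 = 134.4→134, 192 − 57.6 = 134.4→134, 192 − 57.6 = 134.4→134) → #868686
59%: (192 − 113.28 = 78.72→79, 192 − 113.28 = 78.72→79, 192 − 113.28 = 78.72→79) → #4f4f4f
95%: (192 − 182.4 = 9.6→10, 192 − 182.4 = 9.6→10, 192 − 182.4 = 9.6→10) → #0a0a0a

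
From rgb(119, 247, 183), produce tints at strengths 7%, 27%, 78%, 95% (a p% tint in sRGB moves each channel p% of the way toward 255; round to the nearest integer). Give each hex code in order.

#81F8BC, #9CF9CA, #E1FDEF, #F8FFFB

7%: (119 + 9.52 = 128.52→129, 247 + 0.56 = 247.56→248, 183 + 5.04 = 188.04→188) → #81F8BC
27%: (119 + 36.72 = 155.72→156, 247 + 2.16 = 249.16→249, 183 + 19.44 = 202.44→202) → #9CF9CA
78%: (119 + 106.08 = 225.08→225, 247 + 6.24 = 253.24→253, 183 + 56.16 = 239.16→239) → #E1FDEF
95%: (119 + 129.2 = 248.2→248, 247 + 7.6 = 254.6→255, 183 + 68.4 = 251.4→251) → #F8FFFB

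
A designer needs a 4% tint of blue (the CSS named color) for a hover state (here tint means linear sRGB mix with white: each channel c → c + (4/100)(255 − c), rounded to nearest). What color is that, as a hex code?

#0a0aff

CSS blue is rgb(0, 0, 255).
Per channel, c → c + 0.04(255 − c):
  R: 0 + 10.2 = 10.2 → 10
  G: 0 + 10.2 = 10.2 → 10
  B: 255 + 0 = 255 → 255
rgb(10, 10, 255) = #0a0aff.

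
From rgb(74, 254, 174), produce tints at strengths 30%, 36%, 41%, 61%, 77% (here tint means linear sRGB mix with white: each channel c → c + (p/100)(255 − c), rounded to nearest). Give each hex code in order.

30%: (74 + 54.3 = 128.3→128, 254→254, 174 + 24.3 = 198.3→198) → #80FEC6
36%: (74 + 65.16 = 139.16→139, 254→254, 174 + 29.16 = 203.16→203) → #8BFECB
41%: (74 + 74.21 = 148.21→148, 254→254, 174 + 33.21 = 207.21→207) → #94FECF
61%: (74 + 110.41 = 184.41→184, 254 + 0.61 = 254.61→255, 174 + 49.41 = 223.41→223) → #B8FFDF
77%: (74 + 139.37 = 213.37→213, 254 + 0.77 = 254.77→255, 174 + 62.37 = 236.37→236) → #D5FFEC

#80FEC6, #8BFECB, #94FECF, #B8FFDF, #D5FFEC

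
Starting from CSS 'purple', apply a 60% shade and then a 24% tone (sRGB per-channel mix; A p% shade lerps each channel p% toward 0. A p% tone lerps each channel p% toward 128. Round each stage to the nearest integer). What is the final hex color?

#451F45

CSS purple is rgb(128, 0, 128).
A 60% shade moves each channel 60% toward 0:
  R: 128 + 0.6×(0−128) = 128 − 76.8 = 51.2 → 51
  G: 0 + 0 = 0 → 0
  B: 128 + 0.6×(0−128) = 128 − 76.8 = 51.2 → 51
After the shade: rgb(51, 0, 51) = #330033.
Lerp each channel 24% toward 128:
  R: 51 + 0.24×(128−51) = 51 + 18.48 = 69.48 → 69
  G: 0 + 30.72 = 30.72 → 31
  B: 51 + 0.24×(128−51) = 51 + 18.48 = 69.48 → 69
rgb(69, 31, 69) = #451F45.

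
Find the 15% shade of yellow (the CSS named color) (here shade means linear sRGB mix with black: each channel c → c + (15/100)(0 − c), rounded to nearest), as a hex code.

#d9d900

CSS yellow is rgb(255, 255, 0).
Per channel, c → c + 0.15(0 − c):
  R: 255 + 0.15×(0−255) = 255 − 38.25 = 216.75 → 217
  G: 255 + 0.15×(0−255) = 255 − 38.25 = 216.75 → 217
  B: 0 + 0 = 0 → 0
rgb(217, 217, 0) = #d9d900.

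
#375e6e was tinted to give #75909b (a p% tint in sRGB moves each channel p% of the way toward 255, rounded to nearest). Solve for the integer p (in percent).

31%

#375e6e is rgb(55, 94, 110); #75909b is rgb(117, 144, 155).
On the R channel (widest range): 117 ≈ 55 + (p/100)(255 − 55), so p ≈ 100×(117 − 55)/(255 − 55) = 6200/200 = 31.00.
p = 31 reproduces all three channels after rounding.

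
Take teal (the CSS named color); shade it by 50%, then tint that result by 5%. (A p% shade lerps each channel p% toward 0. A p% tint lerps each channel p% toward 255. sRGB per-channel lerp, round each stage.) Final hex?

#0D4A4A

CSS teal is rgb(0, 128, 128).
Lerp each channel 50% toward 0:
  R: 0 + 0.5×(0−0) = 0 + 0 = 0 → 0
  G: 128 + 0.5×(0−128) = 128 − 64 = 64 → 64
  B: 128 + 0.5×(0−128) = 128 − 64 = 64 → 64
After the shade: rgb(0, 64, 64) = #004040.
Per channel, c → c + 0.05(255 − c):
  R: 0 + 12.75 = 12.75 → 13
  G: 64 + 0.05×(255−64) = 64 + 9.55 = 73.55 → 74
  B: 64 + 0.05×(255−64) = 64 + 9.55 = 73.55 → 74
rgb(13, 74, 74) = #0D4A4A.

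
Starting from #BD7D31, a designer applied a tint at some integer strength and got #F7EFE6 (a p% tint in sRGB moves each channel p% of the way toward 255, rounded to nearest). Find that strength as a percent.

88%

#BD7D31 is rgb(189, 125, 49); #F7EFE6 is rgb(247, 239, 230).
On the B channel (widest range): 230 ≈ 49 + (p/100)(255 − 49), so p ≈ 100×(230 − 49)/(255 − 49) = 18100/206 = 87.86.
p = 88 reproduces all three channels after rounding.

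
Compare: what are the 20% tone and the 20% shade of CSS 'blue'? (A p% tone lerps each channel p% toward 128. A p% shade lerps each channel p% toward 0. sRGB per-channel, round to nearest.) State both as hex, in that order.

#1a1ae6, #0000cc

CSS blue is rgb(0, 0, 255).
20% tone:
  R: 0 + 0.2×(128−0) = 0 + 25.6 = 25.6 → 26
  G: 0 + 25.6 = 25.6 → 26
  B: 255 − 25.4 = 229.6 → 230
  → #1a1ae6
20% shade:
  R: 0 + 0.2×(0−0) = 0 + 0 = 0 → 0
  G: 0 + 0.2×(0−0) = 0 + 0 = 0 → 0
  B: 255 − 51 = 204 → 204
  → #0000cc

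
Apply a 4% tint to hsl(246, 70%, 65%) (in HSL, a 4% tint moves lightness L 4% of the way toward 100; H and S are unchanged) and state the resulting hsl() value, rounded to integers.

hsl(246, 70%, 66%)

L moves 4% from 65 toward 100: 65 + 1.4 = 66.4 → 66.
H and S are unchanged.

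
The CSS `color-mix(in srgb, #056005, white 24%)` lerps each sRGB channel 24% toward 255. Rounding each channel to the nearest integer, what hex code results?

#056005 is rgb(5, 96, 5).
Lerp each channel 24% toward 255:
  R: 5 + 60 = 65 → 65
  G: 96 + 0.24×(255−96) = 96 + 38.16 = 134.16 → 134
  B: 5 + 0.24×(255−5) = 5 + 60 = 65 → 65
rgb(65, 134, 65) = #418641.

#418641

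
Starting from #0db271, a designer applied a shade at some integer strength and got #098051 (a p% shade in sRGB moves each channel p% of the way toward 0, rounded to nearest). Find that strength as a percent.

28%

#0db271 is rgb(13, 178, 113); #098051 is rgb(9, 128, 81).
On the G channel (widest range): 128 ≈ 178 + (p/100)(0 − 178), so p ≈ 100×(128 − 178)/(0 − 178) = -5000/-178 = 28.09.
p = 28 reproduces all three channels after rounding.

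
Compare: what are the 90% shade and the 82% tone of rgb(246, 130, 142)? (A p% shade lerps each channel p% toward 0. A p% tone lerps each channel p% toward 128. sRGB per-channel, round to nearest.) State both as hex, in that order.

90% shade:
  R: 246 + 0.9×(0−246) = 246 − 221.4 = 24.6 → 25
  G: 130 + 0.9×(0−130) = 130 − 117 = 13 → 13
  B: 142 + 0.9×(0−142) = 142 − 127.8 = 14.2 → 14
  → #190D0E
82% tone:
  R: 246 + 0.82×(128−246) = 246 − 96.76 = 149.24 → 149
  G: 130 + 0.82×(128−130) = 130 − 1.64 = 128.36 → 128
  B: 142 + 0.82×(128−142) = 142 − 11.48 = 130.52 → 131
  → #958083

#190D0E, #958083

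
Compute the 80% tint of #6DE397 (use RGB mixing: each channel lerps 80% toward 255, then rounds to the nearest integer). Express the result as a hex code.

#E2F9EA

#6DE397 is rgb(109, 227, 151).
Lerp each channel 80% toward 255:
  R: 109 + 0.8×(255−109) = 109 + 116.8 = 225.8 → 226
  G: 227 + 0.8×(255−227) = 227 + 22.4 = 249.4 → 249
  B: 151 + 83.2 = 234.2 → 234
rgb(226, 249, 234) = #E2F9EA.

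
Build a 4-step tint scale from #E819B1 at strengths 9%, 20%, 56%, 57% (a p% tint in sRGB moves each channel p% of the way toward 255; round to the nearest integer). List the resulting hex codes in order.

#E819B1 is rgb(232, 25, 177).
9%: (232 + 2.07 = 234.07→234, 25 + 20.7 = 45.7→46, 177 + 7.02 = 184.02→184) → #EA2EB8
20%: (232 + 4.6 = 236.6→237, 25 + 46 = 71→71, 177 + 15.6 = 192.6→193) → #ED47C1
56%: (232 + 12.88 = 244.88→245, 25 + 128.8 = 153.8→154, 177 + 43.68 = 220.68→221) → #F59ADD
57%: (232 + 13.11 = 245.11→245, 25 + 131.1 = 156.1→156, 177 + 44.46 = 221.46→221) → #F59CDD

#EA2EB8, #ED47C1, #F59ADD, #F59CDD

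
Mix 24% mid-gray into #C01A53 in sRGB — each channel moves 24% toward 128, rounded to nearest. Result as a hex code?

#B1325E

#C01A53 is rgb(192, 26, 83).
A 24% tone moves each channel 24% toward 128:
  R: 192 + 0.24×(128−192) = 192 − 15.36 = 176.64 → 177
  G: 26 + 0.24×(128−26) = 26 + 24.48 = 50.48 → 50
  B: 83 + 0.24×(128−83) = 83 + 10.8 = 93.8 → 94
rgb(177, 50, 94) = #B1325E.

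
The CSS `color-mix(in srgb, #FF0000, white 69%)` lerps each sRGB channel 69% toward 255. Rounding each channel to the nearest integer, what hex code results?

#FF0000 is rgb(255, 0, 0).
Lerp each channel 69% toward 255:
  R: 255 + 0.69×(255−255) = 255 + 0 = 255 → 255
  G: 0 + 175.95 = 175.95 → 176
  B: 0 + 0.69×(255−0) = 0 + 175.95 = 175.95 → 176
rgb(255, 176, 176) = #FFB0B0.

#FFB0B0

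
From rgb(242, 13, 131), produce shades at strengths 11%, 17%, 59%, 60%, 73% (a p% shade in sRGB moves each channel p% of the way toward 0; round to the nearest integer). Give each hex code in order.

11%: (242 − 26.62 = 215.38→215, 13 − 1.43 = 11.57→12, 131 − 14.41 = 116.59→117) → #D70C75
17%: (242 − 41.14 = 200.86→201, 13 − 2.21 = 10.79→11, 131 − 22.27 = 108.73→109) → #C90B6D
59%: (242 − 142.78 = 99.22→99, 13 − 7.67 = 5.33→5, 131 − 77.29 = 53.71→54) → #630536
60%: (242 − 145.2 = 96.8→97, 13 − 7.8 = 5.2→5, 131 − 78.6 = 52.4→52) → #610534
73%: (242 − 176.66 = 65.34→65, 13 − 9.49 = 3.51→4, 131 − 95.63 = 35.37→35) → #410423

#D70C75, #C90B6D, #630536, #610534, #410423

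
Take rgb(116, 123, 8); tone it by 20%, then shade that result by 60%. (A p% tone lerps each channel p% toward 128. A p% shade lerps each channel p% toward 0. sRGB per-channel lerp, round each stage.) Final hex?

#2f320d

Lerp each channel 20% toward 128:
  R: 116 + 2.4 = 118.4 → 118
  G: 123 + 0.2×(128−123) = 123 + 1 = 124 → 124
  B: 8 + 0.2×(128−8) = 8 + 24 = 32 → 32
After the tone: rgb(118, 124, 32) = #767c20.
A 60% shade moves each channel 60% toward 0:
  R: 118 − 70.8 = 47.2 → 47
  G: 124 + 0.6×(0−124) = 124 − 74.4 = 49.6 → 50
  B: 32 − 19.2 = 12.8 → 13
rgb(47, 50, 13) = #2f320d.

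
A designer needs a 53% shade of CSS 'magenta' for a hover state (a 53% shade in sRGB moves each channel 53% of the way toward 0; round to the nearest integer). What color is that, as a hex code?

CSS magenta is rgb(255, 0, 255).
A 53% shade moves each channel 53% toward 0:
  R: 255 + 0.53×(0−255) = 255 − 135.15 = 119.85 → 120
  G: 0 + 0.53×(0−0) = 0 + 0 = 0 → 0
  B: 255 + 0.53×(0−255) = 255 − 135.15 = 119.85 → 120
rgb(120, 0, 120) = #780078.

#780078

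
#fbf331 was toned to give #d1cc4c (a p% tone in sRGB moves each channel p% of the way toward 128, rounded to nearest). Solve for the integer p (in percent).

#fbf331 is rgb(251, 243, 49); #d1cc4c is rgb(209, 204, 76).
On the R channel (widest range): 209 ≈ 251 + (p/100)(128 − 251), so p ≈ 100×(209 − 251)/(128 − 251) = -4200/-123 = 34.15.
p = 34 reproduces all three channels after rounding.

34%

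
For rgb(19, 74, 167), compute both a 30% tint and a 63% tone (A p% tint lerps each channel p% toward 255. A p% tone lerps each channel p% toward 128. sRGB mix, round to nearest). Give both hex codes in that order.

30% tint:
  R: 19 + 0.3×(255−19) = 19 + 70.8 = 89.8 → 90
  G: 74 + 0.3×(255−74) = 74 + 54.3 = 128.3 → 128
  B: 167 + 26.4 = 193.4 → 193
  → #5a80c1
63% tone:
  R: 19 + 68.67 = 87.67 → 88
  G: 74 + 34.02 = 108.02 → 108
  B: 167 + 0.63×(128−167) = 167 − 24.57 = 142.43 → 142
  → #586c8e

#5a80c1, #586c8e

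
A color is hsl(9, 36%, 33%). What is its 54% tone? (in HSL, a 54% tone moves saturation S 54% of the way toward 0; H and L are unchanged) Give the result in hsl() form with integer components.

hsl(9, 17%, 33%)

S moves 54% from 36 toward 0: 36 − 19.44 = 16.56 → 17.
H and L are unchanged.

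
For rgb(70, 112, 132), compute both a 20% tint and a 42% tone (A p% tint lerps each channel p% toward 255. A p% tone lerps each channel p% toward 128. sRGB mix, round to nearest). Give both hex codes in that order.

20% tint:
  R: 70 + 0.2×(255−70) = 70 + 37 = 107 → 107
  G: 112 + 0.2×(255−112) = 112 + 28.6 = 140.6 → 141
  B: 132 + 24.6 = 156.6 → 157
  → #6B8D9D
42% tone:
  R: 70 + 0.42×(128−70) = 70 + 24.36 = 94.36 → 94
  G: 112 + 6.72 = 118.72 → 119
  B: 132 + 0.42×(128−132) = 132 − 1.68 = 130.32 → 130
  → #5E7782

#6B8D9D, #5E7782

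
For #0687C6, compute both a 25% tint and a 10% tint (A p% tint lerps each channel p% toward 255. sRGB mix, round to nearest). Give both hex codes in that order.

#0687C6 is rgb(6, 135, 198).
25% tint:
  R: 6 + 0.25×(255−6) = 6 + 62.25 = 68.25 → 68
  G: 135 + 30 = 165 → 165
  B: 198 + 14.25 = 212.25 → 212
  → #44A5D4
10% tint:
  R: 6 + 0.1×(255−6) = 6 + 24.9 = 30.9 → 31
  G: 135 + 12 = 147 → 147
  B: 198 + 5.7 = 203.7 → 204
  → #1F93CC

#44A5D4, #1F93CC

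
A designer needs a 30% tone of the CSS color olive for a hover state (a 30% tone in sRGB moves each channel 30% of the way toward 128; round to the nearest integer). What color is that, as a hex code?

#808026

CSS olive is rgb(128, 128, 0).
A 30% tone moves each channel 30% toward 128:
  R: 128 + 0.3×(128−128) = 128 + 0 = 128 → 128
  G: 128 + 0 = 128 → 128
  B: 0 + 0.3×(128−0) = 0 + 38.4 = 38.4 → 38
rgb(128, 128, 38) = #808026.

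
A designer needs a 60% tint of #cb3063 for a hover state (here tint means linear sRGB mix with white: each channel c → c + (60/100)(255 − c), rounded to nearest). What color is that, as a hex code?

#eaacc1

#cb3063 is rgb(203, 48, 99).
Per channel, c → c + 0.6(255 − c):
  R: 203 + 31.2 = 234.2 → 234
  G: 48 + 0.6×(255−48) = 48 + 124.2 = 172.2 → 172
  B: 99 + 0.6×(255−99) = 99 + 93.6 = 192.6 → 193
rgb(234, 172, 193) = #eaacc1.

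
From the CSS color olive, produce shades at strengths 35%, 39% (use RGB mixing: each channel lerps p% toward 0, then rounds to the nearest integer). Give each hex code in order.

CSS olive is rgb(128, 128, 0).
35%: (128 − 44.8 = 83.2→83, 128 − 44.8 = 83.2→83, 0→0) → #535300
39%: (128 − 49.92 = 78.08→78, 128 − 49.92 = 78.08→78, 0→0) → #4E4E00

#535300, #4E4E00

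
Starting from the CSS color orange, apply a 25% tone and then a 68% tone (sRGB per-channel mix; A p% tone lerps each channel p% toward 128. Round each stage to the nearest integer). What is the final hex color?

#9e8961

CSS orange is rgb(255, 165, 0).
Per channel, c → c + 0.25(128 − c):
  R: 255 + 0.25×(128−255) = 255 − 31.75 = 223.25 → 223
  G: 165 + 0.25×(128−165) = 165 − 9.25 = 155.75 → 156
  B: 0 + 0.25×(128−0) = 0 + 32 = 32 → 32
After the tone: rgb(223, 156, 32) = #df9c20.
Lerp each channel 68% toward 128:
  R: 223 − 64.6 = 158.4 → 158
  G: 156 + 0.68×(128−156) = 156 − 19.04 = 136.96 → 137
  B: 32 + 0.68×(128−32) = 32 + 65.28 = 97.28 → 97
rgb(158, 137, 97) = #9e8961.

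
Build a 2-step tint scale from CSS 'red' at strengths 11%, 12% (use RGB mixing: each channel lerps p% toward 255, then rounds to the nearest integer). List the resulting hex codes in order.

#FF1C1C, #FF1F1F

CSS red is rgb(255, 0, 0).
11%: (255→255, 0 + 28.05 = 28.05→28, 0 + 28.05 = 28.05→28) → #FF1C1C
12%: (255→255, 0 + 30.6 = 30.6→31, 0 + 30.6 = 30.6→31) → #FF1F1F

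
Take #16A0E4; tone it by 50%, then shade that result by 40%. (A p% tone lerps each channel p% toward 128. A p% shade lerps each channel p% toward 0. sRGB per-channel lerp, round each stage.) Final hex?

#2D566B

#16A0E4 is rgb(22, 160, 228).
Lerp each channel 50% toward 128:
  R: 22 + 0.5×(128−22) = 22 + 53 = 75 → 75
  G: 160 + 0.5×(128−160) = 160 − 16 = 144 → 144
  B: 228 + 0.5×(128−228) = 228 − 50 = 178 → 178
After the tone: rgb(75, 144, 178) = #4B90B2.
Per channel, c → c + 0.4(0 − c):
  R: 75 + 0.4×(0−75) = 75 − 30 = 45 → 45
  G: 144 + 0.4×(0−144) = 144 − 57.6 = 86.4 → 86
  B: 178 + 0.4×(0−178) = 178 − 71.2 = 106.8 → 107
rgb(45, 86, 107) = #2D566B.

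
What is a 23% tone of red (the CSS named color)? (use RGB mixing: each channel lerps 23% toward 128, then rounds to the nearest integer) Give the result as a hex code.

#E21D1D

CSS red is rgb(255, 0, 0).
Lerp each channel 23% toward 128:
  R: 255 − 29.21 = 225.79 → 226
  G: 0 + 0.23×(128−0) = 0 + 29.44 = 29.44 → 29
  B: 0 + 0.23×(128−0) = 0 + 29.44 = 29.44 → 29
rgb(226, 29, 29) = #E21D1D.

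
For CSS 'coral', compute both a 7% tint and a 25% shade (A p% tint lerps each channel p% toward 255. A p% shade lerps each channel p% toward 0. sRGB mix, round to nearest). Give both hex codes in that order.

CSS coral is rgb(255, 127, 80).
7% tint:
  R: 255 + 0.07×(255−255) = 255 + 0 = 255 → 255
  G: 127 + 8.96 = 135.96 → 136
  B: 80 + 12.25 = 92.25 → 92
  → #ff885c
25% shade:
  R: 255 + 0.25×(0−255) = 255 − 63.75 = 191.25 → 191
  G: 127 + 0.25×(0−127) = 127 − 31.75 = 95.25 → 95
  B: 80 + 0.25×(0−80) = 80 − 20 = 60 → 60
  → #bf5f3c

#ff885c, #bf5f3c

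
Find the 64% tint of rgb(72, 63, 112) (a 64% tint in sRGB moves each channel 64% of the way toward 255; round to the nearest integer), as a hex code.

Per channel, c → c + 0.64(255 − c):
  R: 72 + 117.12 = 189.12 → 189
  G: 63 + 0.64×(255−63) = 63 + 122.88 = 185.88 → 186
  B: 112 + 91.52 = 203.52 → 204
rgb(189, 186, 204) = #bdbacc.

#bdbacc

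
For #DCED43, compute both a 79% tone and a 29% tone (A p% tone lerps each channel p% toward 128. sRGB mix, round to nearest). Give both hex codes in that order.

#939773, #C1CD55

#DCED43 is rgb(220, 237, 67).
79% tone:
  R: 220 − 72.68 = 147.32 → 147
  G: 237 + 0.79×(128−237) = 237 − 86.11 = 150.89 → 151
  B: 67 + 0.79×(128−67) = 67 + 48.19 = 115.19 → 115
  → #939773
29% tone:
  R: 220 − 26.68 = 193.32 → 193
  G: 237 − 31.61 = 205.39 → 205
  B: 67 + 17.69 = 84.69 → 85
  → #C1CD55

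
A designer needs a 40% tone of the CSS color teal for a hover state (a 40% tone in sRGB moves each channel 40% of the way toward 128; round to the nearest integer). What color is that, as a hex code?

CSS teal is rgb(0, 128, 128).
Per channel, c → c + 0.4(128 − c):
  R: 0 + 51.2 = 51.2 → 51
  G: 128 + 0.4×(128−128) = 128 + 0 = 128 → 128
  B: 128 + 0.4×(128−128) = 128 + 0 = 128 → 128
rgb(51, 128, 128) = #338080.

#338080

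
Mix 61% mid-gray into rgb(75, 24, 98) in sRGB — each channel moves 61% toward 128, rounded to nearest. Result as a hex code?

Per channel, c → c + 0.61(128 − c):
  R: 75 + 32.33 = 107.33 → 107
  G: 24 + 0.61×(128−24) = 24 + 63.44 = 87.44 → 87
  B: 98 + 18.3 = 116.3 → 116
rgb(107, 87, 116) = #6B5774.

#6B5774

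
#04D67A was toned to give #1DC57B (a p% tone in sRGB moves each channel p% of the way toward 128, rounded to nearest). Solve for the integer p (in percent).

20%

#04D67A is rgb(4, 214, 122); #1DC57B is rgb(29, 197, 123).
On the R channel (widest range): 29 ≈ 4 + (p/100)(128 − 4), so p ≈ 100×(29 − 4)/(128 − 4) = 2500/124 = 20.16.
p = 20 reproduces all three channels after rounding.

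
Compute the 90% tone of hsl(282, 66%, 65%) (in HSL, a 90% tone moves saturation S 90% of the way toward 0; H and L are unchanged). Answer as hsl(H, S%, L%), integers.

hsl(282, 7%, 65%)

S moves 90% from 66 toward 0: 66 − 59.4 = 6.6 → 7.
H and L are unchanged.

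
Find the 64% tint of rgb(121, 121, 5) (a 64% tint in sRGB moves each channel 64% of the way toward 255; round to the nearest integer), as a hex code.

A 64% tint moves each channel 64% toward 255:
  R: 121 + 85.76 = 206.76 → 207
  G: 121 + 0.64×(255−121) = 121 + 85.76 = 206.76 → 207
  B: 5 + 160 = 165 → 165
rgb(207, 207, 165) = #cfcfa5.

#cfcfa5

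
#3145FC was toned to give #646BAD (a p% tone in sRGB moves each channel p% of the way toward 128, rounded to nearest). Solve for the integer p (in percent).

64%

#3145FC is rgb(49, 69, 252); #646BAD is rgb(100, 107, 173).
On the B channel (widest range): 173 ≈ 252 + (p/100)(128 − 252), so p ≈ 100×(173 − 252)/(128 − 252) = -7900/-124 = 63.71.
p = 64 reproduces all three channels after rounding.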